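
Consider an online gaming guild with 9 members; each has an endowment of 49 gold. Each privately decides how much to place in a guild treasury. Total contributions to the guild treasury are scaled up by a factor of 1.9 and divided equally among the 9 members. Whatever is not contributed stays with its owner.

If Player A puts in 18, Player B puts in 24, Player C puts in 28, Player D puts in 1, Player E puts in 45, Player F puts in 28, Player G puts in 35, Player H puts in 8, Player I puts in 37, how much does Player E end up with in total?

51.29 gold

Total contributed: 18 + 24 + 28 + 1 + 45 + 28 + 35 + 8 + 37 = 224.
Each receives 1.9 × 224 / 9 = 47.29 from the guild treasury.
Player E keeps 49 − 45 = 4, so Player E's payoff is 4 + 47.29 = 51.29.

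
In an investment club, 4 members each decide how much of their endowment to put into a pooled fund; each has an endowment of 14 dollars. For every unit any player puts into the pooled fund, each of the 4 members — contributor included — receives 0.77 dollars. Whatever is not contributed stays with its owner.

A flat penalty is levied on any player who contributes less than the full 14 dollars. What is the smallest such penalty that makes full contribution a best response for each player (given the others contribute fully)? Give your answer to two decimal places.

3.22 dollars

Given the others contribute fully, the best deviation is to contribute 0 (any partial contribution still incurs the fine and gives up units whose private return 0.77 is below 1).
Deviating from 14 to 0 saves 14 dollars but forfeits the deviator's share of the drop in the pooled fund: 0.77 × 14 = 10.78.
So the deviation gain is 14 − 10.78 = 3.22, and the fine must be at least 3.22 dollars to wipe it out.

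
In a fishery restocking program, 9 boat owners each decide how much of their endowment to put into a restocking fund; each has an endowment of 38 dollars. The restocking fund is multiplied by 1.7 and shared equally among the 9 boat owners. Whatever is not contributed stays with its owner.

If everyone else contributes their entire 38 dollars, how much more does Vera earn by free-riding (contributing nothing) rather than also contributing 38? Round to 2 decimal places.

30.82 dollars

Switching from a contribution of 38 to 0 lets Vera keep an extra 38 dollars, but lowers the restocking fund by 38, which costs Vera their own share of that drop: 1.7/9 × 38 = 7.18.
Net gain = 38 − 7.18 = 30.82. The private return per contributed unit (0.1889) is below 1, so free-riding is indeed the best response regardless of what the others do.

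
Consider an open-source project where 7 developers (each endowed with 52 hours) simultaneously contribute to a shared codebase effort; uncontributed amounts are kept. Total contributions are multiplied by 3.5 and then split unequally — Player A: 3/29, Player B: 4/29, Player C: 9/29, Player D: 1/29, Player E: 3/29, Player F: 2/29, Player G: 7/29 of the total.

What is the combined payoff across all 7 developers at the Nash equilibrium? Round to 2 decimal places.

Player j's private return per contributed unit is 3.5 × (j's share). Contributing is weakly dominant for j when that share is at least 1/3.5 = 0.2857, and contributing 0 is dominant otherwise.
Only Player C (9/29) clears that bar, contributing 52; the remaining 6 contribute 0. Total contributed: 52.
The shared codebase effort pays out 3.5 × 52 = 182.00 in total (split across the unequal shares, but the aggregate is all that matters for the group sum).
The 6 free-riders keep 52 each, adding 312. Group total = 312 + 182.00 = 494.00.

494.00 hours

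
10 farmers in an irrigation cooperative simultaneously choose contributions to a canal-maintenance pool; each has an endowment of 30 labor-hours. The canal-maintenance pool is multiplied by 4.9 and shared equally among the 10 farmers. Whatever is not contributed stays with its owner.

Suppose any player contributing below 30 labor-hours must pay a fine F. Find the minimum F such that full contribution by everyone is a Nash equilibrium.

15.30 labor-hours

Given the others contribute fully, the best deviation is to contribute 0 (any partial contribution still incurs the fine and gives up units whose private return 0.4900 is below 1).
Deviating from 30 to 0 saves 30 labor-hours but forfeits the deviator's share of the drop in the canal-maintenance pool: 4.9/10 × 30 = 14.70.
So the deviation gain is 30 − 14.70 = 15.30, and the fine must be at least 15.30 labor-hours to wipe it out.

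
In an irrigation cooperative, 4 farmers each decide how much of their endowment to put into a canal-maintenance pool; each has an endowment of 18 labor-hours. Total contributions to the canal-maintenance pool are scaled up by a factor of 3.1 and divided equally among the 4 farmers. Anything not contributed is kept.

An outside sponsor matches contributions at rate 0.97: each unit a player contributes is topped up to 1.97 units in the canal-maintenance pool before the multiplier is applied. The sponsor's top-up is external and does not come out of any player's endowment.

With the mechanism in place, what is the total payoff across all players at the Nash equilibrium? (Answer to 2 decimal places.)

With the mechanism, a contributed unit returns 3.1 × 1.97 / 4 = 1.5268 per unit of net cost to the contributor — now above 1 — so contributing fully is weakly dominant for every player.
So the Nash equilibrium is full contribution by all 4; the group earns 3.1 × 1.97 × 72 = 439.70.

439.70 labor-hours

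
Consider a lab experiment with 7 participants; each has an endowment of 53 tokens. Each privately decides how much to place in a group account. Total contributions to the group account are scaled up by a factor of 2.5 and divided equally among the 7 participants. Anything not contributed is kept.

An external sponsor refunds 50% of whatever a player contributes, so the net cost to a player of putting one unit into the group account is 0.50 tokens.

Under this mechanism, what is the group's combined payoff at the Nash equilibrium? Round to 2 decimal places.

With the mechanism, a contributed unit returns (2.5/7) / 0.50 = 0.7143 per unit of net cost — still below 1 — so contributing 0 remains dominant for every player.
At the Nash equilibrium no one contributes; group total payoff = 7 × 53 = 371.

371.00 tokens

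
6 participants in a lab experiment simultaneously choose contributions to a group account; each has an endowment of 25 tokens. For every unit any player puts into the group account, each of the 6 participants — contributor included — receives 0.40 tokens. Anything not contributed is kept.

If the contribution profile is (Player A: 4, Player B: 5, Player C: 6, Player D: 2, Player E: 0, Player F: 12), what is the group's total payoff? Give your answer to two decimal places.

190.60 tokens

Total contributed: 4 + 5 + 6 + 2 + 0 + 12 = 29; total kept: 6 × 25 − 29 = 121.
The group account pays out 0.40 × 6 × 29 = 69.60 in aggregate.
Group total = 121 + 69.60 = 190.60.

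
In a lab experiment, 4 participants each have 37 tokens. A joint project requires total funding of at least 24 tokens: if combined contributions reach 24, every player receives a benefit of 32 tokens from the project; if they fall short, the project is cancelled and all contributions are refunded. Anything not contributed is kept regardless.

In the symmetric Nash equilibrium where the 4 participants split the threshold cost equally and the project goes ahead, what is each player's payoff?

63 tokens

Equal share of the threshold: 24/4 = 6.
At this profile no one gains by cutting their contribution: any cut drops the total below 24, the project is cancelled, contributions are refunded, and the deviator ends with 37, which is less than 37 − 6 + 32 = 63. Contributing more than 6 just wastes the excess. So contributing exactly 6 is a best response.
Each player's payoff: 37 − 6 + 32 = 63.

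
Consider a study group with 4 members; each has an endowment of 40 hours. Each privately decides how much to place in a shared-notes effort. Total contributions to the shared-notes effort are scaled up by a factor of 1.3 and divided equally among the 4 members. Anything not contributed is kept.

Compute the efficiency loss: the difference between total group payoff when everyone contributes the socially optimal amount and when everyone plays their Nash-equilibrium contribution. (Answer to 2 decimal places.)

48.00 hours

Each contributed unit returns 1.3/4 = 0.3250 to its contributor — below 1 — so contributing 0 is dominant for every player. At the Nash equilibrium everyone keeps their 40, and the group total is 4 × 40 = 160.
Each contributed unit returns 1.300 to the group as a whole (0.3250 to each of 4 players), which exceeds 1, so the social optimum is full contribution: group total = 1.300 × 160 = 208.00.
Efficiency loss = 208.00 − 160 = 48.00.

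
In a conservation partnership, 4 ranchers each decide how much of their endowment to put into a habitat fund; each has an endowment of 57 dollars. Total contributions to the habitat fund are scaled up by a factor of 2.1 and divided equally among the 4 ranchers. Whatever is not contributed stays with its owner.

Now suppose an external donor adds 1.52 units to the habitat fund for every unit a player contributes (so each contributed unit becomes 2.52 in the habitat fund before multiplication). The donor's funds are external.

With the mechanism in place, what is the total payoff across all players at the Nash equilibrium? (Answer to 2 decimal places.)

Under the mechanism each unit contributed yields 2.1 × 2.52 / 4 = 1.3230 back to its contributor per unit of net cost, which exceeds 1, making full contribution the dominant choice for everyone.
So the Nash equilibrium is full contribution by all 4; the group earns 2.1 × 2.52 × 228 = 1206.58.

1206.58 dollars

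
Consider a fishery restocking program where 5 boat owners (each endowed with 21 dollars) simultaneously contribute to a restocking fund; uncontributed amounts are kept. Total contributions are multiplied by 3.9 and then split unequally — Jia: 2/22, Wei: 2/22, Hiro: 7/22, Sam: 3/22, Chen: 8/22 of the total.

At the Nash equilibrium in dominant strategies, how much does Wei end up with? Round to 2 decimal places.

35.89 dollars

A player with share s gets back 3.9·s per unit contributed, so full contribution is dominant for anyone with s > 1/3.9 = 0.2564 and zero contribution is dominant for anyone below.
Hiro and Chen clear that bar, contributing 21 each; the remaining 3 contribute 0. Total contributed: 42.
Wei keeps 21 and receives 3.9 × 42 × 2/22 = 14.89 from the restocking fund, for a payoff of 35.89.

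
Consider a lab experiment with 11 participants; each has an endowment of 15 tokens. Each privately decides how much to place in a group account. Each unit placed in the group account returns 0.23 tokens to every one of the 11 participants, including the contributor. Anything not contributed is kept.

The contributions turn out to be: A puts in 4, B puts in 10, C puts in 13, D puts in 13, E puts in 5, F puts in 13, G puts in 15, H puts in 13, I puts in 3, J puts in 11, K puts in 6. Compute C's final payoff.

26.38 tokens

Total contributed: 4 + 10 + 13 + 13 + 5 + 13 + 15 + 13 + 3 + 11 + 6 = 106.
Each receives 0.23 × 106 = 24.38 from the group account.
C keeps 15 − 13 = 2, so C's payoff is 2 + 24.38 = 26.38.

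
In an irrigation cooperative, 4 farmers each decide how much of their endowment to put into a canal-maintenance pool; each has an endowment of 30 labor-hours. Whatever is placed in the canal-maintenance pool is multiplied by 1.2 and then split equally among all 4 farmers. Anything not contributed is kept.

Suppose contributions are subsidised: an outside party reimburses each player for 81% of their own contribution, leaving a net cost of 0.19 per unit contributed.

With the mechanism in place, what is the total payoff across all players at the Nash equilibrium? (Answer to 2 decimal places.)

With the mechanism, a contributed unit returns (1.2/4) / 0.19 = 1.5789 per unit of net cost to the contributor — now above 1 — so contributing fully is weakly dominant for every player.
At the Nash equilibrium everyone contributes 30. Group total payoff = 4 × (30 × 0.81 + 1.2 × 30) = 241.20.

241.20 labor-hours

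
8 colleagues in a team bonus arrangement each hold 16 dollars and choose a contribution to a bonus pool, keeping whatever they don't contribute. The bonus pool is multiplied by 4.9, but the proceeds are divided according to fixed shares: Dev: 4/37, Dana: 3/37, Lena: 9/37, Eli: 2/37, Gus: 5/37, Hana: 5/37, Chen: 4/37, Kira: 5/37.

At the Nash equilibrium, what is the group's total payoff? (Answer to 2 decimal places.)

Player j's private return per contributed unit is 4.9 × (j's share). Contributing is weakly dominant for j when that share is at least 1/4.9 = 0.2041, and contributing 0 is dominant otherwise.
Lena alone (share 9/37) is above the threshold, contributing 16; the remaining 7 contribute 0. Total contributed: 16.
The bonus pool pays out 4.9 × 16 = 78.40 in total (split across the unequal shares, but the aggregate is all that matters for the group sum).
The 7 free-riders keep 16 each, adding 112. Group total = 112 + 78.40 = 190.40.

190.40 dollars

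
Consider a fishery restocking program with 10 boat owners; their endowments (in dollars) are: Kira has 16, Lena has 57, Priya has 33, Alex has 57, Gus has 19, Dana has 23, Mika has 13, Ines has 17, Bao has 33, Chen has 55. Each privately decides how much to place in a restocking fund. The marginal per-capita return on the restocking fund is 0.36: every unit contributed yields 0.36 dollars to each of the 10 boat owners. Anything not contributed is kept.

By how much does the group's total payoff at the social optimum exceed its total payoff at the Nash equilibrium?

The private return per contributed unit is 0.36 < 1 for everyone, so the Nash equilibrium is zero contribution and the group total is Σ E_j = 16 + 57 + 33 + 57 + 19 + 23 + 13 + 17 + 33 + 55 = 323.
Each contributed unit returns 3.600 to the group, so the social optimum is full contribution by everyone: group total = 3.600 × 323 = 1162.80.
Efficiency loss = (3.600 − 1) × 323 = 839.80.

839.80 dollars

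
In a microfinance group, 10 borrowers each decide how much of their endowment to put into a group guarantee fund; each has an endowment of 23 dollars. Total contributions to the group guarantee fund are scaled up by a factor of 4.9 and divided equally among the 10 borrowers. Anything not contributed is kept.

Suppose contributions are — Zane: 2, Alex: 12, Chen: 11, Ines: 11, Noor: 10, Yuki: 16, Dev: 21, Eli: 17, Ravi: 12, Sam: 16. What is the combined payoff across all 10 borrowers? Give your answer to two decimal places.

Total contributed: 2 + 12 + 11 + 11 + 10 + 16 + 21 + 17 + 12 + 16 = 128; total kept: 10 × 23 − 128 = 102.
The group guarantee fund pays out 4.9 × 128 = 627.20 in aggregate.
Group total = 102 + 627.20 = 729.20.

729.20 dollars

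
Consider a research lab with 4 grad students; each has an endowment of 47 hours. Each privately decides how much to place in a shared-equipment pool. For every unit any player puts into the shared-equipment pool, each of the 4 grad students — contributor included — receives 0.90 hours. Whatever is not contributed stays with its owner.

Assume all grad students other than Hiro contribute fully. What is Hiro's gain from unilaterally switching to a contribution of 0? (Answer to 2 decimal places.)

Switching from a contribution of 47 to 0 lets Hiro keep an extra 47 hours, but lowers the shared-equipment pool by 47, which costs Hiro their own share of that drop: 0.90 × 47 = 42.30.
Net gain = 47 − 42.30 = 4.70. The private return per contributed unit (0.90) is below 1, so free-riding is indeed the best response regardless of what the others do.

4.70 hours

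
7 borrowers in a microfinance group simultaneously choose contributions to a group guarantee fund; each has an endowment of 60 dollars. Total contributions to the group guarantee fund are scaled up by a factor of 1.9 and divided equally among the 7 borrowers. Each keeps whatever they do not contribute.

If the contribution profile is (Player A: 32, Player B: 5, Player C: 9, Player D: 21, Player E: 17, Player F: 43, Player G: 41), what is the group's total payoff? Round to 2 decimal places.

571.20 dollars

Total contributed: 32 + 5 + 9 + 21 + 17 + 43 + 41 = 168; total kept: 7 × 60 − 168 = 252.
The group guarantee fund pays out 1.9 × 168 = 319.20 in aggregate.
Group total = 252 + 319.20 = 571.20.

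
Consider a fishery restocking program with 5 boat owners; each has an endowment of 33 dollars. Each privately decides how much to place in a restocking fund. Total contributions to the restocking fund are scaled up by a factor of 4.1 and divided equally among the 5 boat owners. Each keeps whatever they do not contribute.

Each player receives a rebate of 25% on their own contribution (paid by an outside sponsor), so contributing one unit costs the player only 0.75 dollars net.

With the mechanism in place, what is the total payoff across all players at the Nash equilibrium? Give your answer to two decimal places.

717.75 dollars

Under the mechanism each unit contributed yields (4.1/5) / 0.75 = 1.0933 back to its contributor per unit of net cost, which exceeds 1, making full contribution the dominant choice for everyone.
So the Nash equilibrium is full contribution by all 5; the group earns 5 × (33 × 0.25 + 4.1 × 33) = 717.75.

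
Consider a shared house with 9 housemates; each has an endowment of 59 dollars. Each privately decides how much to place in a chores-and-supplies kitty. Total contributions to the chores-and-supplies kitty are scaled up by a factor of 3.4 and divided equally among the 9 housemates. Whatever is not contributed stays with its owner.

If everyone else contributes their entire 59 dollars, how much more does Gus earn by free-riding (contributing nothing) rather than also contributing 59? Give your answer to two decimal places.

Switching from a contribution of 59 to 0 lets Gus keep an extra 59 dollars, but lowers the chores-and-supplies kitty by 59, which costs Gus their own share of that drop: 3.4/9 × 59 = 22.29.
Net gain = 59 − 22.29 = 36.71. The private return per contributed unit (0.3778) is below 1, so free-riding is indeed the best response regardless of what the others do.

36.71 dollars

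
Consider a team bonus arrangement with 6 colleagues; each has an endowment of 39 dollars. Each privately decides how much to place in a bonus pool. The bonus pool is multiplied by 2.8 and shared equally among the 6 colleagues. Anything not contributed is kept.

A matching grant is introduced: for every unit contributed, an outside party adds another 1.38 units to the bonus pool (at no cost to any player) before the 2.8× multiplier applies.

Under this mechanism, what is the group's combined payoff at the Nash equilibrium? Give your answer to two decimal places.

The effective private return per unit is now 2.8 × 2.38 / 6 = 1.1107 > 1, so every player's dominant strategy flips to full contribution.
At the Nash equilibrium everyone contributes 39. Group total payoff = 2.8 × 2.38 × 234 = 1559.38.

1559.38 dollars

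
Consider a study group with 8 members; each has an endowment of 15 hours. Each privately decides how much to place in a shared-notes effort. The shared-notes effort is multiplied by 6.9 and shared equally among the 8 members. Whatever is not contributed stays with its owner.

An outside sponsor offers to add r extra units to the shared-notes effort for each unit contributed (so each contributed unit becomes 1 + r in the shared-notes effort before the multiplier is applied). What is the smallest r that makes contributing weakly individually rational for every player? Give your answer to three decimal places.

With matching at rate r, one contributed unit becomes (1 + r) in the shared-notes effort and returns 6.9 × (1 + r) / 8 to the contributor.
Setting this equal to 1: 1 + r = 8/6.9 = 1.1594.
So the minimum matching rate is r = 1.1594 − 1 = 0.159.

0.159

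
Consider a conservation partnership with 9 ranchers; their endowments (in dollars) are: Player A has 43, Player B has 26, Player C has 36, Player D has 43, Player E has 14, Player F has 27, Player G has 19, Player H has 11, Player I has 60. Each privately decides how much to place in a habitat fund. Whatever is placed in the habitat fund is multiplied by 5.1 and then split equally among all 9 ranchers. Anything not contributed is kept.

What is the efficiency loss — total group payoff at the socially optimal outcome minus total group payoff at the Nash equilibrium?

1143.90 dollars

The private return per contributed unit is 5.1/9 = 0.5667 < 1 for every player regardless of endowment, so the Nash equilibrium is zero contribution and the group total is Σ E_j = 43 + 26 + 36 + 43 + 14 + 27 + 19 + 11 + 60 = 279.
Each contributed unit returns 5.100 to the group, so the social optimum is full contribution by everyone: group total = 5.100 × 279 = 1422.90.
Efficiency loss = (5.100 − 1) × 279 = 1143.90.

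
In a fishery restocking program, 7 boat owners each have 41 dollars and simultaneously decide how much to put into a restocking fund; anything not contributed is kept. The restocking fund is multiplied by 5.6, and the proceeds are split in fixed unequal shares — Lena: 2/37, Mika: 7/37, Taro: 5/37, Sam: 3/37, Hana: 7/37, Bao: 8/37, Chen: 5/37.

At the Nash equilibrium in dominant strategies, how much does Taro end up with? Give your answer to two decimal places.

For player j, contributing a unit is worthwhile iff 5.6 × (j's share) ≥ 1, i.e. iff j's share is at least 0.1786.
Mika, Hana and Bao clear that bar, contributing 41 each; the remaining 4 contribute 0. Total contributed: 123.
Taro keeps 41 and receives 5.6 × 123 × 5/37 = 93.08 from the restocking fund, for a payoff of 134.08.

134.08 dollars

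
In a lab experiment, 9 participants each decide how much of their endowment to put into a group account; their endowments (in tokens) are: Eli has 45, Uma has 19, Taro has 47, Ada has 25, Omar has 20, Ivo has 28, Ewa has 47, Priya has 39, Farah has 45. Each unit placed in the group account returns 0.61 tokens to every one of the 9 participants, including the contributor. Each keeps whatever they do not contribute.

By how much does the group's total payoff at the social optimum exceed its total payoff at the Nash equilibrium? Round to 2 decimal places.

The private return per contributed unit is 0.61 < 1 for everyone, so the Nash equilibrium is zero contribution and the group total is Σ E_j = 45 + 19 + 47 + 25 + 20 + 28 + 47 + 39 + 45 = 315.
Each contributed unit returns 5.490 to the group, so the social optimum is full contribution by everyone: group total = 5.490 × 315 = 1729.35.
Efficiency loss = (5.490 − 1) × 315 = 1414.35.

1414.35 tokens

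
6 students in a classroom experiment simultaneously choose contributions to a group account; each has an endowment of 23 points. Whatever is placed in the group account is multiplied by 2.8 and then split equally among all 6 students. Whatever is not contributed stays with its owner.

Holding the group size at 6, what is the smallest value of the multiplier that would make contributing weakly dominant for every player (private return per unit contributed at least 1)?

6

A contributed unit returns (multiplier)/6 to its contributor.
This reaches 1 exactly when the multiplier is 6.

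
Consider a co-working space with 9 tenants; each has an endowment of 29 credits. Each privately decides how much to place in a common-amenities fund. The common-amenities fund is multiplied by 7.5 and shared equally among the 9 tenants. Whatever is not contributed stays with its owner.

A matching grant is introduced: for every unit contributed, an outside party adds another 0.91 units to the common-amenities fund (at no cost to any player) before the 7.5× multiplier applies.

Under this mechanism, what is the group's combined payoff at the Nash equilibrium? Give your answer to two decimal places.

The effective private return per unit is now 7.5 × 1.91 / 9 = 1.5917 > 1, so every player's dominant strategy flips to full contribution.
At the Nash equilibrium everyone contributes 29. Group total payoff = 7.5 × 1.91 × 261 = 3738.83.

3738.83 credits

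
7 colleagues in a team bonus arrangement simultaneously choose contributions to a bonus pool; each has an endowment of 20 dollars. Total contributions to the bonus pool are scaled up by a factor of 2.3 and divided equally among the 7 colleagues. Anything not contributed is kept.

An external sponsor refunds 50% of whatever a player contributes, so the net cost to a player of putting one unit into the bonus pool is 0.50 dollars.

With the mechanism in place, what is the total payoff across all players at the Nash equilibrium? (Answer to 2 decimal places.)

With the mechanism, a contributed unit returns (2.3/7) / 0.50 = 0.6571 per unit of net cost — still below 1 — so contributing 0 remains dominant for every player.
Everyone keeps their endowment and the group total is 7 × 20 = 140.

140.00 dollars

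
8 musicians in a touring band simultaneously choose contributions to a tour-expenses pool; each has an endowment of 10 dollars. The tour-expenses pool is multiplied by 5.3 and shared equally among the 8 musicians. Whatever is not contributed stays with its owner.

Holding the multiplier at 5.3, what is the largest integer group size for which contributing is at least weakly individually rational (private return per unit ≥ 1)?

Private return per unit is 5.3/(group size), which is ≥ 1 whenever the group size is ≤ 5.3.
The largest such integer is 5.

5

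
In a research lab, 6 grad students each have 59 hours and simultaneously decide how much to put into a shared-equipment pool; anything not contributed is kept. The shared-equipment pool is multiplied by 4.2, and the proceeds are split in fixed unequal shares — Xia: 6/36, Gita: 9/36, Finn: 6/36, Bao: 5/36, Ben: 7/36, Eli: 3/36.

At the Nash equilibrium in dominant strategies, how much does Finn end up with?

A player with share s gets back 4.2·s per unit contributed, so full contribution is dominant for anyone with s > 1/4.2 = 0.2381 and zero contribution is dominant for anyone below.
Only Gita (9/36) clears that bar, contributing 59; the remaining 5 contribute 0. Total contributed: 59.
Finn keeps 59 and receives 4.2 × 59 × 6/36 = 41.30 from the shared-equipment pool, for a payoff of 100.30.

100.30 hours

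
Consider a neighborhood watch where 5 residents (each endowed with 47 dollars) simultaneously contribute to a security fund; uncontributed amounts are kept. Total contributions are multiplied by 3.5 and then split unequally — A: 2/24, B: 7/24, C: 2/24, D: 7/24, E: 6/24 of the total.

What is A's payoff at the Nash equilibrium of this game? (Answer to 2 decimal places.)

For player j, contributing a unit is worthwhile iff 3.5 × (j's share) ≥ 1, i.e. iff j's share is at least 0.2857.
The shares above 0.2857 belong to B and D, contributing 47 each; the remaining 3 contribute 0. Total contributed: 94.
A keeps 47 and receives 3.5 × 94 × 2/24 = 27.42 from the security fund, for a payoff of 74.42.

74.42 dollars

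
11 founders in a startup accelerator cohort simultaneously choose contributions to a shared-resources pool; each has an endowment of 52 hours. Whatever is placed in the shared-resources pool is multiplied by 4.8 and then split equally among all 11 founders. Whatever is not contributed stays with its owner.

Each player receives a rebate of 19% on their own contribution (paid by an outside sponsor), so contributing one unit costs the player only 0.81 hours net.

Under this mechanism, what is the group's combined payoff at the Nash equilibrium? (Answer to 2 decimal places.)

572.00 hours

Even with the mechanism, each unit contributed returns only (4.8/11) / 0.81 = 0.5387 per unit of net cost, so contributing nothing is still dominant.
Everyone keeps their endowment and the group total is 11 × 52 = 572.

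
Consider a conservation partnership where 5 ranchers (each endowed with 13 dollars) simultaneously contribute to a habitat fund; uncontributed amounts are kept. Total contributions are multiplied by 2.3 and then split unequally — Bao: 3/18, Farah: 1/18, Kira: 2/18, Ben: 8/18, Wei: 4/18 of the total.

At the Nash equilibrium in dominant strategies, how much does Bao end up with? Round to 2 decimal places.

Each unit j contributes comes back to j as 2.3 × (j's share), so j prefers to contribute only if that share exceeds 1/2.3 = 0.4348; otherwise keeping the unit dominates.
Only Ben (8/18) clears that bar, contributing 13; the remaining 4 contribute 0. Total contributed: 13.
Bao keeps 13 and receives 2.3 × 13 × 3/18 = 4.98 from the habitat fund, for a payoff of 17.98.

17.98 dollars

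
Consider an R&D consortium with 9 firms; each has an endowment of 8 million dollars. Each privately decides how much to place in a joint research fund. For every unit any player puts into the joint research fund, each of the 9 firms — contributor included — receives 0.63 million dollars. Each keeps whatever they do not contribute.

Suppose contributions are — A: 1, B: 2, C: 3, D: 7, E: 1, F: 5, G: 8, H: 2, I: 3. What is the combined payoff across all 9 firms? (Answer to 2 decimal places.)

221.44 million dollars

Total contributed: 1 + 2 + 3 + 7 + 1 + 5 + 8 + 2 + 3 = 32; total kept: 9 × 8 − 32 = 40.
The joint research fund pays out 0.63 × 9 × 32 = 181.44 in aggregate.
Group total = 40 + 181.44 = 221.44.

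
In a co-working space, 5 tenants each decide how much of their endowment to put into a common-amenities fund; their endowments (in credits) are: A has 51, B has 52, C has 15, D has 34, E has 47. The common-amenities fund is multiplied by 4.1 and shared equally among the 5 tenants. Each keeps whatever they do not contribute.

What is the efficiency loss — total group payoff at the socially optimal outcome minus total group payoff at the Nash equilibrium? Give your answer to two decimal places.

616.90 credits

The private return per contributed unit is 4.1/5 = 0.8200 < 1 for every player regardless of endowment, so the Nash equilibrium is zero contribution and the group total is Σ E_j = 51 + 52 + 15 + 34 + 47 = 199.
Each contributed unit returns 4.100 to the group, so the social optimum is full contribution by everyone: group total = 4.100 × 199 = 815.90.
Efficiency loss = (4.100 − 1) × 199 = 616.90.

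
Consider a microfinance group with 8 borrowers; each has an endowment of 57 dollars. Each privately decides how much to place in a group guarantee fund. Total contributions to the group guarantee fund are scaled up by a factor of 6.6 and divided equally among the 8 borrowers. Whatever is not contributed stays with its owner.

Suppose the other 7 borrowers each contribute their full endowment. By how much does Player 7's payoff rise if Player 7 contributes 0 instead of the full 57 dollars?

9.98 dollars

Switching from a contribution of 57 to 0 lets Player 7 keep an extra 57 dollars, but lowers the group guarantee fund by 57, which costs Player 7 their own share of that drop: 6.6/8 × 57 = 47.02.
Net gain = 57 − 47.02 = 9.98. The private return per contributed unit (0.8250) is below 1, so free-riding is indeed the best response regardless of what the others do.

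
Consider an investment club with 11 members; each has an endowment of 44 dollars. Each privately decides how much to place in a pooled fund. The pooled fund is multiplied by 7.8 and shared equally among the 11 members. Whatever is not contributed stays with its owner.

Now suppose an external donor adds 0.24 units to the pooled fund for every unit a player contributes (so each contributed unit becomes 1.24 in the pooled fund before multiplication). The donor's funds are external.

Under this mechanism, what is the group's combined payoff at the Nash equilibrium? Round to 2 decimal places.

The effective private return is 7.8 × 1.24 / 11 = 0.8793, which is still under 1, so the mechanism doesn't change anyone's dominant strategy: zero contribution.
At the Nash equilibrium no one contributes; group total payoff = 11 × 44 = 484.

484.00 dollars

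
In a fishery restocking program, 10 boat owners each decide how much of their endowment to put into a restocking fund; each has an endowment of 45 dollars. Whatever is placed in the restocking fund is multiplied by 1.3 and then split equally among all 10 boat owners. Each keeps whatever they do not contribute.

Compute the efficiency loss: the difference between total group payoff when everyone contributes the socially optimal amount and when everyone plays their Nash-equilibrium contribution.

Each contributed unit returns 1.3/10 = 0.1300 to its contributor — below 1 — so contributing 0 is dominant for every player. At the Nash equilibrium everyone keeps their 45, and the group total is 10 × 45 = 450.
Each contributed unit returns 1.300 to the group as a whole (0.1300 to each of 10 players), which exceeds 1, so the social optimum is full contribution: group total = 1.300 × 450 = 585.00.
Efficiency loss = 585.00 − 450 = 135.00.

135.00 dollars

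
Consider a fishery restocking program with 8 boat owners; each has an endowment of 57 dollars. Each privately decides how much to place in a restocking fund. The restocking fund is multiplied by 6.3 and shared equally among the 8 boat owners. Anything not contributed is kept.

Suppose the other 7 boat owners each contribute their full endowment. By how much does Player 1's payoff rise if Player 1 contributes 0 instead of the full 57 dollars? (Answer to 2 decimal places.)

Switching from a contribution of 57 to 0 lets Player 1 keep an extra 57 dollars, but lowers the restocking fund by 57, which costs Player 1 their own share of that drop: 6.3/8 × 57 = 44.89.
Net gain = 57 − 44.89 = 12.11. The private return per contributed unit (0.7875) is below 1, so free-riding is indeed the best response regardless of what the others do.

12.11 dollars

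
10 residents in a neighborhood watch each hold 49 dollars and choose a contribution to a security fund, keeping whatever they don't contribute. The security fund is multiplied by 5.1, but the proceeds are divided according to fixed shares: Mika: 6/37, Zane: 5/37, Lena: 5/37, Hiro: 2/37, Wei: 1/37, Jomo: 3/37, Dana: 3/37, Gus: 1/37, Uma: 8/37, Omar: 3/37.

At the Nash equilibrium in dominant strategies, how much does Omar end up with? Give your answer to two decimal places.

Each unit j contributes comes back to j as 5.1 × (j's share), so j prefers to contribute only if that share exceeds 1/5.1 = 0.1961; otherwise keeping the unit dominates.
The only share above 0.1961 is Uma's 8/37, contributing 49; the remaining 9 contribute 0. Total contributed: 49.
Omar keeps 49 and receives 5.1 × 49 × 3/37 = 20.26 from the security fund, for a payoff of 69.26.

69.26 dollars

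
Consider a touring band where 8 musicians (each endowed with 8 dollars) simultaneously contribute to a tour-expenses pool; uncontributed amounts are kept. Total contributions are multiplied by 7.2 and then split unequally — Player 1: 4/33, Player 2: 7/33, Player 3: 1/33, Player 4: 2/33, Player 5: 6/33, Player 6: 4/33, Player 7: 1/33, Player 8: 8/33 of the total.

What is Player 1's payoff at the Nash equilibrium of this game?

28.95 dollars

For player j, contributing a unit is worthwhile iff 7.2 × (j's share) ≥ 1, i.e. iff j's share is at least 0.1389.
Player 2, Player 5 and Player 8 clear that bar, contributing 8 each; the remaining 5 contribute 0. Total contributed: 24.
Player 1 keeps 8 and receives 7.2 × 24 × 4/33 = 20.95 from the tour-expenses pool, for a payoff of 28.95.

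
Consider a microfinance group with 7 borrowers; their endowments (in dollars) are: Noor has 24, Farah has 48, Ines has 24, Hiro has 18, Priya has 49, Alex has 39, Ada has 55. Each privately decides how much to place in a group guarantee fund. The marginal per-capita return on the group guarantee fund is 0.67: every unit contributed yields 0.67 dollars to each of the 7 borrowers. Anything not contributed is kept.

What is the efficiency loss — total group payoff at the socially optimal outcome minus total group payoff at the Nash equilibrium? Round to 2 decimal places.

The private return per contributed unit is 0.67 < 1 for everyone, so the Nash equilibrium is zero contribution and the group total is Σ E_j = 24 + 48 + 24 + 18 + 49 + 39 + 55 = 257.
Each contributed unit returns 4.690 to the group, so the social optimum is full contribution by everyone: group total = 4.690 × 257 = 1205.33.
Efficiency loss = (4.690 − 1) × 257 = 948.33.

948.33 dollars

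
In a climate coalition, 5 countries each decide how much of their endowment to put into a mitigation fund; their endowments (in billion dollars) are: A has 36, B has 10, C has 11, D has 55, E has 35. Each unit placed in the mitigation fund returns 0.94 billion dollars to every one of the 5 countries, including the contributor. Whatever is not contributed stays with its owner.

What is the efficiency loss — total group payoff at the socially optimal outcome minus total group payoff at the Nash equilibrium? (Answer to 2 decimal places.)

543.90 billion dollars

The private return per contributed unit is 0.94 < 1 for everyone, so the Nash equilibrium is zero contribution and the group total is Σ E_j = 36 + 10 + 11 + 55 + 35 = 147.
Each contributed unit returns 4.700 to the group, so the social optimum is full contribution by everyone: group total = 4.700 × 147 = 690.90.
Efficiency loss = (4.700 − 1) × 147 = 543.90.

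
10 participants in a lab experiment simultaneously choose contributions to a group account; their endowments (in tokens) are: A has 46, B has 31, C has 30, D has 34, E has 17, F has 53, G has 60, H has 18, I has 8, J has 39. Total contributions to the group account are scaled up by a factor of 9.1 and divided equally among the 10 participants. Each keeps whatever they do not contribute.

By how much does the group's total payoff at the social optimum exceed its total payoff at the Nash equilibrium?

2721.60 tokens

The private return per contributed unit is 9.1/10 = 0.9100 < 1 for every player regardless of endowment, so the Nash equilibrium is zero contribution and the group total is Σ E_j = 46 + 31 + 30 + 34 + 17 + 53 + 60 + 18 + 8 + 39 = 336.
Each contributed unit returns 9.100 to the group, so the social optimum is full contribution by everyone: group total = 9.100 × 336 = 3057.60.
Efficiency loss = (9.100 − 1) × 336 = 2721.60.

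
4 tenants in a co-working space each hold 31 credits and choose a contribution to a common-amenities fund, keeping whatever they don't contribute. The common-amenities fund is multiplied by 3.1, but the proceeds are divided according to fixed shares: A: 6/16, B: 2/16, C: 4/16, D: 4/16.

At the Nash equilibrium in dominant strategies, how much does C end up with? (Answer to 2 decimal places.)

55.03 credits

Each unit j contributes comes back to j as 3.1 × (j's share), so j prefers to contribute only if that share exceeds 1/3.1 = 0.3226; otherwise keeping the unit dominates.
Only A (6/16) clears that bar, contributing 31; the remaining 3 contribute 0. Total contributed: 31.
C keeps 31 and receives 3.1 × 31 × 4/16 = 24.03 from the common-amenities fund, for a payoff of 55.03.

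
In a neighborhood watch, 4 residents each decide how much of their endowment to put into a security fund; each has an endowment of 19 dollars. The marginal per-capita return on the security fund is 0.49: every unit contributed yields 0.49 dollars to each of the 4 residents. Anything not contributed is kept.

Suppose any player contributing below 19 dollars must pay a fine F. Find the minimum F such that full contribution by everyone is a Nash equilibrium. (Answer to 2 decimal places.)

9.69 dollars

Given the others contribute fully, the best deviation is to contribute 0 (any partial contribution still incurs the fine and gives up units whose private return 0.49 is below 1).
Deviating from 19 to 0 saves 19 dollars but forfeits the deviator's share of the drop in the security fund: 0.49 × 19 = 9.31.
So the deviation gain is 19 − 9.31 = 9.69, and the fine must be at least 9.69 dollars to wipe it out.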